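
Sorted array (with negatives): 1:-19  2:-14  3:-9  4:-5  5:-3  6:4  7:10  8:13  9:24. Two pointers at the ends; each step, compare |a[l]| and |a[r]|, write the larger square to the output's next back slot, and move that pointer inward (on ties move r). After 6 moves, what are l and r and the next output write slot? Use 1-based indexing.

[1,9] |-19|<=|24| out[9]=576 → r--
[1,8] |-19|>|13| out[8]=361 → l++
[2,8] |-14|>|13| out[7]=196 → l++
[3,8] |-9|<=|13| out[6]=169 → r--
[3,7] |-9|<=|10| out[5]=100 → r--
[3,6] |-9|>|4| out[4]=81 → l++

l=4, r=6, next write slot=3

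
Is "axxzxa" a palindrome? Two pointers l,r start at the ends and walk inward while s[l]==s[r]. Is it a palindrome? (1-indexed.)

l=1 r=6: 'a'=='a', l++,r--
l=2 r=5: 'x'=='x', l++,r--
l=3 r=4: 'x'!='z', stop

not a palindrome (mismatch at 3,4)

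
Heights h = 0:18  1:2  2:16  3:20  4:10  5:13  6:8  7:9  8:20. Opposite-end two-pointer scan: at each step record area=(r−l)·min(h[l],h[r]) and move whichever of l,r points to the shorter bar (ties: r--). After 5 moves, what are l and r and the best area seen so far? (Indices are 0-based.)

[0,8] min(18,20)*8=144 best=144 * → l++
[1,8] min(2,20)*7=14 best=144 → l++
[2,8] min(16,20)*6=96 best=144 → l++
[3,8] min(20,20)*5=100 best=144 → r--
[3,7] min(20,9)*4=36 best=144 → r--

l=3, r=6, best area=144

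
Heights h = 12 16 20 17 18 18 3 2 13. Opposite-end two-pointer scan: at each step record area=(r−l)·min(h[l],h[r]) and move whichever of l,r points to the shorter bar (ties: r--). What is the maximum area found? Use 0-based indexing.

[0,8] min(12,13)*8=96 best=96 * → l++
[1,8] min(16,13)*7=91 best=96 → r--
[1,7] min(16,2)*6=12 best=96 → r--
[1,6] min(16,3)*5=15 best=96 → r--
[1,5] min(16,18)*4=64 best=96 → l++
[2,5] min(20,18)*3=54 best=96 → r--
[2,4] min(20,18)*2=36 best=96 → r--
[2,3] min(20,17)*1=17 best=96 → r--

max area = 96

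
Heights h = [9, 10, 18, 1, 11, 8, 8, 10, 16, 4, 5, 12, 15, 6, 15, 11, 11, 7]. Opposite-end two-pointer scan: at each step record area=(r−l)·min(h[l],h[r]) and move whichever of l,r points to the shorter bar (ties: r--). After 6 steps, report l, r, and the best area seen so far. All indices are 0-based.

[0,17] min(9,7)*17=119 best=119 * → r--
[0,16] min(9,11)*16=144 best=144 * → l++
[1,16] min(10,11)*15=150 best=150 * → l++
[2,16] min(18,11)*14=154 best=154 * → r--
[2,15] min(18,11)*13=143 best=154 → r--
[2,14] min(18,15)*12=180 best=180 * → r--

l=2, r=13, best area=180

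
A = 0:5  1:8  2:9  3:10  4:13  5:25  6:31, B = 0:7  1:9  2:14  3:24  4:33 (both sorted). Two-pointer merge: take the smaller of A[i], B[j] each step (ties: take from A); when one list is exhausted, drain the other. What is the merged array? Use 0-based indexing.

[5, 7, 8, 9, 9, 10, 13, 14, 24, 25, 31, 33]

[i=0,j=0] A[i]=5<=B[j]=7 take 5 → i++
[i=1,j=0] A[i]=8>B[j]=7 take 7 → j++
[i=1,j=1] A[i]=8<=B[j]=9 take 8 → i++
[i=2,j=1] A[i]=9<=B[j]=9 take 9 → i++
[i=3,j=1] A[i]=10>B[j]=9 take 9 → j++
[i=3,j=2] A[i]=10<=B[j]=14 take 10 → i++
[i=4,j=2] A[i]=13<=B[j]=14 take 13 → i++
[i=5,j=2] A[i]=25>B[j]=14 take 14 → j++
[i=5,j=3] A[i]=25>B[j]=24 take 24 → j++
[i=5,j=4] A[i]=25<=B[j]=33 take 25 → i++
[i=6,j=4] A[i]=31<=B[j]=33 take 31 → i++
[i=7,j=4] A done, take B[j]=33 → j++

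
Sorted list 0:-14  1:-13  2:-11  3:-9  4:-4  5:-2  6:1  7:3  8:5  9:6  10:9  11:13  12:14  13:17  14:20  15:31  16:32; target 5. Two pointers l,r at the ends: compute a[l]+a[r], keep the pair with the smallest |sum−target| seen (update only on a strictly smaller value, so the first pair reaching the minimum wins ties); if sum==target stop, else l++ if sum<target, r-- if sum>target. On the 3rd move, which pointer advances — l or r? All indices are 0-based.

[0,16] -14+32=18 d=13 * → r--
[0,15] -14+31=17 d=12 * → r--
[0,14] -14+20=6 d=1 * → r--

r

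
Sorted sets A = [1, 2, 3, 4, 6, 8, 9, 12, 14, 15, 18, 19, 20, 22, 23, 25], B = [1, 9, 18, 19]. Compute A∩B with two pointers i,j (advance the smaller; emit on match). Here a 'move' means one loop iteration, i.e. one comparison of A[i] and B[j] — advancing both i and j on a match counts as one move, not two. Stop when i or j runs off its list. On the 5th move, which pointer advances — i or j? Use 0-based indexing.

i

i=0 j=0: 1==1 emit, i++,j++
i=1 j=1: 2<9, i++
i=2 j=1: 3<9, i++
i=3 j=1: 4<9, i++
i=4 j=1: 6<9, i++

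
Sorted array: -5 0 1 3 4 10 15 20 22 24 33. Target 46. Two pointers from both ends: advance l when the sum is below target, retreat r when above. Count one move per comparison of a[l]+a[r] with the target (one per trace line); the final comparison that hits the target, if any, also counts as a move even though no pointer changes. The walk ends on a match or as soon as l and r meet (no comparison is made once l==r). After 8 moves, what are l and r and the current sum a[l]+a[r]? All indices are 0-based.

l=7, r=9, sum=44

[0,10] -5+33=28 <46 → l++
[1,10] 0+33=33 <46 → l++
[2,10] 1+33=34 <46 → l++
[3,10] 3+33=36 <46 → l++
[4,10] 4+33=37 <46 → l++
[5,10] 10+33=43 <46 → l++
[6,10] 15+33=48 >46 → r--
[6,9] 15+24=39 <46 → l++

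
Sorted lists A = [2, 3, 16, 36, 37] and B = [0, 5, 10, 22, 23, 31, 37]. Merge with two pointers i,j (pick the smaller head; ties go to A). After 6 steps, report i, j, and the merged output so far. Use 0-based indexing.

i=0 j=0: A[i]=2>B[j]=0 take 0, j++
i=0 j=1: A[i]=2<=B[j]=5 take 2, i++
i=1 j=1: A[i]=3<=B[j]=5 take 3, i++
i=2 j=1: A[i]=16>B[j]=5 take 5, j++
i=2 j=2: A[i]=16>B[j]=10 take 10, j++
i=2 j=3: A[i]=16<=B[j]=22 take 16, i++

i=3, j=3, merged so far=[0, 2, 3, 5, 10, 16]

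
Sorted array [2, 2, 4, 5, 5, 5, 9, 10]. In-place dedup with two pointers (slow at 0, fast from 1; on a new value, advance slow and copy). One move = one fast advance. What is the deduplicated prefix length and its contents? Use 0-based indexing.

length 5; prefix = [2, 4, 5, 9, 10]

(s=0,f=1) a[fast]=2=a[slow] dup → fast++
(s=0,f=2) a[fast]=4≠a[slow]=2 write a[1]=4 → slow++,fast++
(s=1,f=3) a[fast]=5≠a[slow]=4 write a[2]=5 → slow++,fast++
(s=2,f=4) a[fast]=5=a[slow] dup → fast++
(s=2,f=5) a[fast]=5=a[slow] dup → fast++
(s=2,f=6) a[fast]=9≠a[slow]=5 write a[3]=9 → slow++,fast++
(s=3,f=7) a[fast]=10≠a[slow]=9 write a[4]=10 → slow++,fast++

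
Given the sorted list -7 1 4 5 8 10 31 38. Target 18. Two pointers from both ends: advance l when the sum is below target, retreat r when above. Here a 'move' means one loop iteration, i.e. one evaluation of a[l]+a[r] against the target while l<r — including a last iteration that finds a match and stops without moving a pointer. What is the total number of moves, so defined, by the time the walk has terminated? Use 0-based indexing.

[0,7] -7+38=31 >18 → r--
[0,6] -7+31=24 >18 → r--
[0,5] -7+10=3 <18 → l++
[1,5] 1+10=11 <18 → l++
[2,5] 4+10=14 <18 → l++
[3,5] 5+10=15 <18 → l++
[4,5] 8+10=18 → found

7 moves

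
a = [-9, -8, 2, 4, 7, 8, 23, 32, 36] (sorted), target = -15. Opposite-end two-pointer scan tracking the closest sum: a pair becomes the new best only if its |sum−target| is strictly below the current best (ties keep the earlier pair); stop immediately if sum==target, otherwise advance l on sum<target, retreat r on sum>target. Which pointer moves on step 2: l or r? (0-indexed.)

r

l=0 r=8: -9+36=27 d=42 *, r--
l=0 r=7: -9+32=23 d=38 *, r--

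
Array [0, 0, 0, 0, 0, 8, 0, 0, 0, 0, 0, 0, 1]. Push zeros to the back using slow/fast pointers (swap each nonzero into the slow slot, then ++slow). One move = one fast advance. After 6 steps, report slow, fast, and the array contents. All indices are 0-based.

slow=0 fast=0: a[fast]=0, fast++
slow=0 fast=1: a[fast]=0, fast++
slow=0 fast=2: a[fast]=0, fast++
slow=0 fast=3: a[fast]=0, fast++
slow=0 fast=4: a[fast]=0, fast++
slow=0 fast=5: a[fast]=8≠0 swap→a[0]=8, slow++,fast++

slow=1, fast=6, a=[8, 0, 0, 0, 0, 0, 0, 0, 0, 0, 0, 0, 1]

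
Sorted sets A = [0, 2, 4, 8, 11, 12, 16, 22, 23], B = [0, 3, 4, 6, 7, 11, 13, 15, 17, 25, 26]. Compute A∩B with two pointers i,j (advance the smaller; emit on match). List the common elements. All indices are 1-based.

i=1 j=1: 0==0 emit, i++,j++
i=2 j=2: 2<3, i++
i=3 j=2: 4>3, j++
i=3 j=3: 4==4 emit, i++,j++
i=4 j=4: 8>6, j++
i=4 j=5: 8>7, j++
i=4 j=6: 8<11, i++
i=5 j=6: 11==11 emit, i++,j++
i=6 j=7: 12<13, i++
i=7 j=7: 16>13, j++
i=7 j=8: 16>15, j++
i=7 j=9: 16<17, i++
i=8 j=9: 22>17, j++
i=8 j=10: 22<25, i++
i=9 j=10: 23<25, i++

intersection = [0, 4, 11]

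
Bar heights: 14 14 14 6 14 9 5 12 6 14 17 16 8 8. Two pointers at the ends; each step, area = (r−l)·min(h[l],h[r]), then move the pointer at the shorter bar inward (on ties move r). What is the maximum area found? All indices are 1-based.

[1,14] min(14,8)*13=104 best=104 * → r--
[1,13] min(14,8)*12=96 best=104 → r--
[1,12] min(14,16)*11=154 best=154 * → l++
[2,12] min(14,16)*10=140 best=154 → l++
[3,12] min(14,16)*9=126 best=154 → l++
[4,12] min(6,16)*8=48 best=154 → l++
[5,12] min(14,16)*7=98 best=154 → l++
[6,12] min(9,16)*6=54 best=154 → l++
[7,12] min(5,16)*5=25 best=154 → l++
[8,12] min(12,16)*4=48 best=154 → l++
[9,12] min(6,16)*3=18 best=154 → l++
[10,12] min(14,16)*2=28 best=154 → l++
[11,12] min(17,16)*1=16 best=154 → r--

max area = 154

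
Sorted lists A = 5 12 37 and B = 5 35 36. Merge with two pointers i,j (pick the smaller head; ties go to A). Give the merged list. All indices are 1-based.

[5, 5, 12, 35, 36, 37]

i=1 j=1: A[i]=5<=B[j]=5 take 5, i++
i=2 j=1: A[i]=12>B[j]=5 take 5, j++
i=2 j=2: A[i]=12<=B[j]=35 take 12, i++
i=3 j=2: A[i]=37>B[j]=35 take 35, j++
i=3 j=3: A[i]=37>B[j]=36 take 36, j++
i=3 j=4: B done, take A[i]=37, i++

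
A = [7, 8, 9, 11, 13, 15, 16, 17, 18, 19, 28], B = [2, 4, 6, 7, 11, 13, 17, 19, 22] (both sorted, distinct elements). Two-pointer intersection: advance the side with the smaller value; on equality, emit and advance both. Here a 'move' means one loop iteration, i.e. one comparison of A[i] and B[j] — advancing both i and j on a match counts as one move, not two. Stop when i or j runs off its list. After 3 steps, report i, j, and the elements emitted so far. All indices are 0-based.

[i=0,j=0] 7>2 → j++
[i=0,j=1] 7>4 → j++
[i=0,j=2] 7>6 → j++

i=0, j=3, emitted=[]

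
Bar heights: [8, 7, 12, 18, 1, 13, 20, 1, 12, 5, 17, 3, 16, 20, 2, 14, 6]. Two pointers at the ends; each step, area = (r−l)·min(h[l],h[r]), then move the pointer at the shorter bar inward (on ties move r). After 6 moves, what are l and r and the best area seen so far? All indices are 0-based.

l=3, r=13, best area=168

[0,16] min(8,6)*16=96 best=96 * → r--
[0,15] min(8,14)*15=120 best=120 * → l++
[1,15] min(7,14)*14=98 best=120 → l++
[2,15] min(12,14)*13=156 best=156 * → l++
[3,15] min(18,14)*12=168 best=168 * → r--
[3,14] min(18,2)*11=22 best=168 → r--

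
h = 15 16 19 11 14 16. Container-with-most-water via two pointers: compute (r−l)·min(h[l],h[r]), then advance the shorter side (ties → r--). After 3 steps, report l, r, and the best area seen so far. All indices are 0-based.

[0,5] min(15,16)*5=75 best=75 * → l++
[1,5] min(16,16)*4=64 best=75 → r--
[1,4] min(16,14)*3=42 best=75 → r--

l=1, r=3, best area=75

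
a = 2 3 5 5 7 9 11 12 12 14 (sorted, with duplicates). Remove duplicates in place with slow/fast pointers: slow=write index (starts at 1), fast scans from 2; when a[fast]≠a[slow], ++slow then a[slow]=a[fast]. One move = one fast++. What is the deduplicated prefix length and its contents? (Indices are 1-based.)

length 8; prefix = [2, 3, 5, 7, 9, 11, 12, 14]

slow=1 fast=2: a[fast]=3≠a[slow]=2 write a[2]=3, slow++,fast++
slow=2 fast=3: a[fast]=5≠a[slow]=3 write a[3]=5, slow++,fast++
slow=3 fast=4: a[fast]=5=a[slow] dup, fast++
slow=3 fast=5: a[fast]=7≠a[slow]=5 write a[4]=7, slow++,fast++
slow=4 fast=6: a[fast]=9≠a[slow]=7 write a[5]=9, slow++,fast++
slow=5 fast=7: a[fast]=11≠a[slow]=9 write a[6]=11, slow++,fast++
slow=6 fast=8: a[fast]=12≠a[slow]=11 write a[7]=12, slow++,fast++
slow=7 fast=9: a[fast]=12=a[slow] dup, fast++
slow=7 fast=10: a[fast]=14≠a[slow]=12 write a[8]=14, slow++,fast++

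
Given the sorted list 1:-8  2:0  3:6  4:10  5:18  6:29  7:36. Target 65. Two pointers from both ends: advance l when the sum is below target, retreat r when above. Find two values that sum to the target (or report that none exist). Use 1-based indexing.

l=1 r=7: -8+36=28 <65, l++
l=2 r=7: 0+36=36 <65, l++
l=3 r=7: 6+36=42 <65, l++
l=4 r=7: 10+36=46 <65, l++
l=5 r=7: 18+36=54 <65, l++
l=6 r=7: 29+36=65, found

(29, 36)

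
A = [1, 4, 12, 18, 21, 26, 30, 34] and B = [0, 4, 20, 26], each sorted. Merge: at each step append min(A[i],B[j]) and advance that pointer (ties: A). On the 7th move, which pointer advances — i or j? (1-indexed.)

j

i=1 j=1: A[i]=1>B[j]=0 take 0, j++
i=1 j=2: A[i]=1<=B[j]=4 take 1, i++
i=2 j=2: A[i]=4<=B[j]=4 take 4, i++
i=3 j=2: A[i]=12>B[j]=4 take 4, j++
i=3 j=3: A[i]=12<=B[j]=20 take 12, i++
i=4 j=3: A[i]=18<=B[j]=20 take 18, i++
i=5 j=3: A[i]=21>B[j]=20 take 20, j++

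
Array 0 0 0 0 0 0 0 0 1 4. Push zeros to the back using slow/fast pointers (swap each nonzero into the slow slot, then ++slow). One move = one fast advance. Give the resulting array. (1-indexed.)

[1, 4, 0, 0, 0, 0, 0, 0, 0, 0]

slow=1 fast=1: a[fast]=0, fast++
slow=1 fast=2: a[fast]=0, fast++
slow=1 fast=3: a[fast]=0, fast++
slow=1 fast=4: a[fast]=0, fast++
slow=1 fast=5: a[fast]=0, fast++
slow=1 fast=6: a[fast]=0, fast++
slow=1 fast=7: a[fast]=0, fast++
slow=1 fast=8: a[fast]=0, fast++
slow=1 fast=9: a[fast]=1≠0 swap→a[1]=1, slow++,fast++
slow=2 fast=10: a[fast]=4≠0 swap→a[2]=4, slow++,fast++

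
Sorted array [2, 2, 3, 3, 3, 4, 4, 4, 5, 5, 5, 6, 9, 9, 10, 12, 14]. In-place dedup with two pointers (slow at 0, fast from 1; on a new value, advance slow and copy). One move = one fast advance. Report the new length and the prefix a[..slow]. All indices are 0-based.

length 9; prefix = [2, 3, 4, 5, 6, 9, 10, 12, 14]

(s=0,f=1) a[fast]=2=a[slow] dup → fast++
(s=0,f=2) a[fast]=3≠a[slow]=2 write a[1]=3 → slow++,fast++
(s=1,f=3) a[fast]=3=a[slow] dup → fast++
(s=1,f=4) a[fast]=3=a[slow] dup → fast++
(s=1,f=5) a[fast]=4≠a[slow]=3 write a[2]=4 → slow++,fast++
(s=2,f=6) a[fast]=4=a[slow] dup → fast++
(s=2,f=7) a[fast]=4=a[slow] dup → fast++
(s=2,f=8) a[fast]=5≠a[slow]=4 write a[3]=5 → slow++,fast++
(s=3,f=9) a[fast]=5=a[slow] dup → fast++
(s=3,f=10) a[fast]=5=a[slow] dup → fast++
(s=3,f=11) a[fast]=6≠a[slow]=5 write a[4]=6 → slow++,fast++
(s=4,f=12) a[fast]=9≠a[slow]=6 write a[5]=9 → slow++,fast++
(s=5,f=13) a[fast]=9=a[slow] dup → fast++
(s=5,f=14) a[fast]=10≠a[slow]=9 write a[6]=10 → slow++,fast++
(s=6,f=15) a[fast]=12≠a[slow]=10 write a[7]=12 → slow++,fast++
(s=7,f=16) a[fast]=14≠a[slow]=12 write a[8]=14 → slow++,fast++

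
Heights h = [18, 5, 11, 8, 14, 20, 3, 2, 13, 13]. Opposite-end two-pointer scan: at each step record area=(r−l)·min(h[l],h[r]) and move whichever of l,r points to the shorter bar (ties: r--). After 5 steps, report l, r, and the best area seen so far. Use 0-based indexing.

l=1, r=5, best area=117

[0,9] min(18,13)*9=117 best=117 * → r--
[0,8] min(18,13)*8=104 best=117 → r--
[0,7] min(18,2)*7=14 best=117 → r--
[0,6] min(18,3)*6=18 best=117 → r--
[0,5] min(18,20)*5=90 best=117 → l++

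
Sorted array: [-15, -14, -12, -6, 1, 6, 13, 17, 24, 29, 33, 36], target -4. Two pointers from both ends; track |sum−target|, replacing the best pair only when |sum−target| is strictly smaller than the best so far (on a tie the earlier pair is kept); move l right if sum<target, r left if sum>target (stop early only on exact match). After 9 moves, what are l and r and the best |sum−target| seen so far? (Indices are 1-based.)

[1,12] -15+36=21 d=25 * → r--
[1,11] -15+33=18 d=22 * → r--
[1,10] -15+29=14 d=18 * → r--
[1,9] -15+24=9 d=13 * → r--
[1,8] -15+17=2 d=6 * → r--
[1,7] -15+13=-2 d=2 * → r--
[1,6] -15+6=-9 d=5 → l++
[2,6] -14+6=-8 d=4 → l++
[3,6] -12+6=-6 d=2 → l++

l=4, r=6, best |Δ|=2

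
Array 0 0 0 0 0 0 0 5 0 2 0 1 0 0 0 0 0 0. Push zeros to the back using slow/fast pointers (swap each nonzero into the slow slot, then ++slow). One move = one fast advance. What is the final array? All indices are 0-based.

[5, 2, 1, 0, 0, 0, 0, 0, 0, 0, 0, 0, 0, 0, 0, 0, 0, 0]

(s=0,f=0) a[fast]=0 → fast++
(s=0,f=1) a[fast]=0 → fast++
(s=0,f=2) a[fast]=0 → fast++
(s=0,f=3) a[fast]=0 → fast++
(s=0,f=4) a[fast]=0 → fast++
(s=0,f=5) a[fast]=0 → fast++
(s=0,f=6) a[fast]=0 → fast++
(s=0,f=7) a[fast]=5≠0 swap→a[0]=5 → slow++,fast++
(s=1,f=8) a[fast]=0 → fast++
(s=1,f=9) a[fast]=2≠0 swap→a[1]=2 → slow++,fast++
(s=2,f=10) a[fast]=0 → fast++
(s=2,f=11) a[fast]=1≠0 swap→a[2]=1 → slow++,fast++
(s=3,f=12) a[fast]=0 → fast++
(s=3,f=13) a[fast]=0 → fast++
(s=3,f=14) a[fast]=0 → fast++
(s=3,f=15) a[fast]=0 → fast++
(s=3,f=16) a[fast]=0 → fast++
(s=3,f=17) a[fast]=0 → fast++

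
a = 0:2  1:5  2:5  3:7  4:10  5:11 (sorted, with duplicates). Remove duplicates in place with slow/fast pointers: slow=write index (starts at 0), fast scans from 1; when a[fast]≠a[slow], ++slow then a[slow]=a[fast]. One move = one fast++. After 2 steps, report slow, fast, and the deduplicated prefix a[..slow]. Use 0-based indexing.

slow=1, fast=3, prefix=[2, 5]

(s=0,f=1) a[fast]=5≠a[slow]=2 write a[1]=5 → slow++,fast++
(s=1,f=2) a[fast]=5=a[slow] dup → fast++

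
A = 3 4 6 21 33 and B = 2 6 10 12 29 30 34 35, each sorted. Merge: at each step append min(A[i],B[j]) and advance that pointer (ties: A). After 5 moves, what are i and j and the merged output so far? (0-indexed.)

[i=0,j=0] A[i]=3>B[j]=2 take 2 → j++
[i=0,j=1] A[i]=3<=B[j]=6 take 3 → i++
[i=1,j=1] A[i]=4<=B[j]=6 take 4 → i++
[i=2,j=1] A[i]=6<=B[j]=6 take 6 → i++
[i=3,j=1] A[i]=21>B[j]=6 take 6 → j++

i=3, j=2, merged so far=[2, 3, 4, 6, 6]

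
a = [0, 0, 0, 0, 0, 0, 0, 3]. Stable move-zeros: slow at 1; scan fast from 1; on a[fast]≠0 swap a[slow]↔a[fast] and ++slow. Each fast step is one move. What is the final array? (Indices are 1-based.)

[3, 0, 0, 0, 0, 0, 0, 0]

slow=1 fast=1: a[fast]=0, fast++
slow=1 fast=2: a[fast]=0, fast++
slow=1 fast=3: a[fast]=0, fast++
slow=1 fast=4: a[fast]=0, fast++
slow=1 fast=5: a[fast]=0, fast++
slow=1 fast=6: a[fast]=0, fast++
slow=1 fast=7: a[fast]=0, fast++
slow=1 fast=8: a[fast]=3≠0 swap→a[1]=3, slow++,fast++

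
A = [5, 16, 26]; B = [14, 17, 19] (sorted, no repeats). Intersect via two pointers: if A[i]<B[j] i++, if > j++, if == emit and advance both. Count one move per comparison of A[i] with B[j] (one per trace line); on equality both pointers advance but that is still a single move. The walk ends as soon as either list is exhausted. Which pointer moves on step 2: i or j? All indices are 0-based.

[i=0,j=0] 5<14 → i++
[i=1,j=0] 16>14 → j++

j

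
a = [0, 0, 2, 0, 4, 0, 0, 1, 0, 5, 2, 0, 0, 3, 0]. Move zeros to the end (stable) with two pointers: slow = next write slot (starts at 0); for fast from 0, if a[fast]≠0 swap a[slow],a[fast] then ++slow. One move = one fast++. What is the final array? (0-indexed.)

[2, 4, 1, 5, 2, 3, 0, 0, 0, 0, 0, 0, 0, 0, 0]

(s=0,f=0) a[fast]=0 → fast++
(s=0,f=1) a[fast]=0 → fast++
(s=0,f=2) a[fast]=2≠0 swap→a[0]=2 → slow++,fast++
(s=1,f=3) a[fast]=0 → fast++
(s=1,f=4) a[fast]=4≠0 swap→a[1]=4 → slow++,fast++
(s=2,f=5) a[fast]=0 → fast++
(s=2,f=6) a[fast]=0 → fast++
(s=2,f=7) a[fast]=1≠0 swap→a[2]=1 → slow++,fast++
(s=3,f=8) a[fast]=0 → fast++
(s=3,f=9) a[fast]=5≠0 swap→a[3]=5 → slow++,fast++
(s=4,f=10) a[fast]=2≠0 swap→a[4]=2 → slow++,fast++
(s=5,f=11) a[fast]=0 → fast++
(s=5,f=12) a[fast]=0 → fast++
(s=5,f=13) a[fast]=3≠0 swap→a[5]=3 → slow++,fast++
(s=6,f=14) a[fast]=0 → fast++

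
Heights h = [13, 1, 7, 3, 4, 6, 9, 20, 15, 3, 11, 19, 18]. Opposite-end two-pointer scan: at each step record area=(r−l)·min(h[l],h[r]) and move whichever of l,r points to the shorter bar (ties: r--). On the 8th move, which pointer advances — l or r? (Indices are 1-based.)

r

[1,13] min(13,18)*12=156 best=156 * → l++
[2,13] min(1,18)*11=11 best=156 → l++
[3,13] min(7,18)*10=70 best=156 → l++
[4,13] min(3,18)*9=27 best=156 → l++
[5,13] min(4,18)*8=32 best=156 → l++
[6,13] min(6,18)*7=42 best=156 → l++
[7,13] min(9,18)*6=54 best=156 → l++
[8,13] min(20,18)*5=90 best=156 → r--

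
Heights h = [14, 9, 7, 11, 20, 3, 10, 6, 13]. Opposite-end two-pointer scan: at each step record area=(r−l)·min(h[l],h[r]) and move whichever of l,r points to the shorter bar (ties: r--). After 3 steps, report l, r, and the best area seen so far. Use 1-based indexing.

l=1 r=9: min(14,13)*8=104 best=104 *, r--
l=1 r=8: min(14,6)*7=42 best=104, r--
l=1 r=7: min(14,10)*6=60 best=104, r--

l=1, r=6, best area=104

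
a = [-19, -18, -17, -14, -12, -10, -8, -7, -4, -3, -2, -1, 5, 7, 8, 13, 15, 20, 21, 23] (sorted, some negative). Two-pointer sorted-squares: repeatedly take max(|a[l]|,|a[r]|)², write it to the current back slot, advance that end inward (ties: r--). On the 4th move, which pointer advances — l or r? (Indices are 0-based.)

l

l=0 r=19: |-19|<=|23| out[19]=529, r--
l=0 r=18: |-19|<=|21| out[18]=441, r--
l=0 r=17: |-19|<=|20| out[17]=400, r--
l=0 r=16: |-19|>|15| out[16]=361, l++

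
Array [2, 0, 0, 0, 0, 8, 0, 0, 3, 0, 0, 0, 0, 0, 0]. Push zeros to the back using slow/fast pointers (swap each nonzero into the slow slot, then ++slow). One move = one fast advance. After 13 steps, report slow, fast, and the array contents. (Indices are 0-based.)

slow=0 fast=0: a[fast]=2≠0 swap→a[0]=2, slow++,fast++
slow=1 fast=1: a[fast]=0, fast++
slow=1 fast=2: a[fast]=0, fast++
slow=1 fast=3: a[fast]=0, fast++
slow=1 fast=4: a[fast]=0, fast++
slow=1 fast=5: a[fast]=8≠0 swap→a[1]=8, slow++,fast++
slow=2 fast=6: a[fast]=0, fast++
slow=2 fast=7: a[fast]=0, fast++
slow=2 fast=8: a[fast]=3≠0 swap→a[2]=3, slow++,fast++
slow=3 fast=9: a[fast]=0, fast++
slow=3 fast=10: a[fast]=0, fast++
slow=3 fast=11: a[fast]=0, fast++
slow=3 fast=12: a[fast]=0, fast++

slow=3, fast=13, a=[2, 8, 3, 0, 0, 0, 0, 0, 0, 0, 0, 0, 0, 0, 0]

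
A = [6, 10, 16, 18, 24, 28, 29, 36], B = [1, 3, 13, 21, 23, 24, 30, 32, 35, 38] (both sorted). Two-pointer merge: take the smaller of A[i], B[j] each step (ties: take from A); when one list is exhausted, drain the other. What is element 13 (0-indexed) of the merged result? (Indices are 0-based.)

[i=0,j=0] A[i]=6>B[j]=1 take 1 → j++
[i=0,j=1] A[i]=6>B[j]=3 take 3 → j++
[i=0,j=2] A[i]=6<=B[j]=13 take 6 → i++
[i=1,j=2] A[i]=10<=B[j]=13 take 10 → i++
[i=2,j=2] A[i]=16>B[j]=13 take 13 → j++
[i=2,j=3] A[i]=16<=B[j]=21 take 16 → i++
[i=3,j=3] A[i]=18<=B[j]=21 take 18 → i++
[i=4,j=3] A[i]=24>B[j]=21 take 21 → j++
[i=4,j=4] A[i]=24>B[j]=23 take 23 → j++
[i=4,j=5] A[i]=24<=B[j]=24 take 24 → i++
[i=5,j=5] A[i]=28>B[j]=24 take 24 → j++
[i=5,j=6] A[i]=28<=B[j]=30 take 28 → i++
[i=6,j=6] A[i]=29<=B[j]=30 take 29 → i++
[i=7,j=6] A[i]=36>B[j]=30 take 30 → j++
[i=7,j=7] A[i]=36>B[j]=32 take 32 → j++
[i=7,j=8] A[i]=36>B[j]=35 take 35 → j++
[i=7,j=9] A[i]=36<=B[j]=38 take 36 → i++
[i=8,j=9] A done, take B[j]=38 → j++

merged[13] = 30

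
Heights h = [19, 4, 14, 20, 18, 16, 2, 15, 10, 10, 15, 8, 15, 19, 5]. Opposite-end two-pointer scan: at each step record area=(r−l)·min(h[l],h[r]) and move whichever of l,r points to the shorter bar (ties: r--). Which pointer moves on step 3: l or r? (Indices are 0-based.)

r

l=0 r=14: min(19,5)*14=70 best=70 *, r--
l=0 r=13: min(19,19)*13=247 best=247 *, r--
l=0 r=12: min(19,15)*12=180 best=247, r--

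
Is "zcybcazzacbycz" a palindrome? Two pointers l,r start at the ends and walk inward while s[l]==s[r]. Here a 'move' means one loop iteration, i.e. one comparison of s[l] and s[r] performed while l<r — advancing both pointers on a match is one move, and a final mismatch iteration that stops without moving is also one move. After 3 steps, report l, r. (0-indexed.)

l=3, r=10

l=0 r=13: 'z'=='z', l++,r--
l=1 r=12: 'c'=='c', l++,r--
l=2 r=11: 'y'=='y', l++,r--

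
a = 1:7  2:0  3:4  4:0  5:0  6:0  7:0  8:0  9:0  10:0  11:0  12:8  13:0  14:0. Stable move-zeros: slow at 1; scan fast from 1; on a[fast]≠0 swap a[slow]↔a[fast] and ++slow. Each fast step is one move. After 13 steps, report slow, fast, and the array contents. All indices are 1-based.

slow=4, fast=14, a=[7, 4, 8, 0, 0, 0, 0, 0, 0, 0, 0, 0, 0, 0]

(s=1,f=1) a[fast]=7≠0 swap→a[1]=7 → slow++,fast++
(s=2,f=2) a[fast]=0 → fast++
(s=2,f=3) a[fast]=4≠0 swap→a[2]=4 → slow++,fast++
(s=3,f=4) a[fast]=0 → fast++
(s=3,f=5) a[fast]=0 → fast++
(s=3,f=6) a[fast]=0 → fast++
(s=3,f=7) a[fast]=0 → fast++
(s=3,f=8) a[fast]=0 → fast++
(s=3,f=9) a[fast]=0 → fast++
(s=3,f=10) a[fast]=0 → fast++
(s=3,f=11) a[fast]=0 → fast++
(s=3,f=12) a[fast]=8≠0 swap→a[3]=8 → slow++,fast++
(s=4,f=13) a[fast]=0 → fast++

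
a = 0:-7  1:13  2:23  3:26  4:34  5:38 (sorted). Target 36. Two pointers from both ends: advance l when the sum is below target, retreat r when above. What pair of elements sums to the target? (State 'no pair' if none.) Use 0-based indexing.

l=0 r=5: -7+38=31 <36, l++
l=1 r=5: 13+38=51 >36, r--
l=1 r=4: 13+34=47 >36, r--
l=1 r=3: 13+26=39 >36, r--
l=1 r=2: 13+23=36, found

(13, 23)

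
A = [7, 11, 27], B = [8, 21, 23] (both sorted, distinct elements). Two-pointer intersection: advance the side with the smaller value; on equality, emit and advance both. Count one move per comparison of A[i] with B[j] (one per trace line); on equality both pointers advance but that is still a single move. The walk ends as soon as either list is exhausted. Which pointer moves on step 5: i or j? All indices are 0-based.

j

i=0 j=0: 7<8, i++
i=1 j=0: 11>8, j++
i=1 j=1: 11<21, i++
i=2 j=1: 27>21, j++
i=2 j=2: 27>23, j++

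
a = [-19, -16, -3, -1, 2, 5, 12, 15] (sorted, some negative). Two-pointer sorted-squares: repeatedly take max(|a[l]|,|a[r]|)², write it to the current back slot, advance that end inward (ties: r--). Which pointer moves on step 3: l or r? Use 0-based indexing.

[0,7] |-19|>|15| out[7]=361 → l++
[1,7] |-16|>|15| out[6]=256 → l++
[2,7] |-3|<=|15| out[5]=225 → r--

r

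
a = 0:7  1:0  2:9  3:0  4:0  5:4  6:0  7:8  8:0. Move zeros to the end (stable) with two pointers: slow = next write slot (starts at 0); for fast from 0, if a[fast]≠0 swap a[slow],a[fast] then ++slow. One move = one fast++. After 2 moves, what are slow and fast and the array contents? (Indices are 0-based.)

slow=1, fast=2, a=[7, 0, 9, 0, 0, 4, 0, 8, 0]

slow=0 fast=0: a[fast]=7≠0 swap→a[0]=7, slow++,fast++
slow=1 fast=1: a[fast]=0, fast++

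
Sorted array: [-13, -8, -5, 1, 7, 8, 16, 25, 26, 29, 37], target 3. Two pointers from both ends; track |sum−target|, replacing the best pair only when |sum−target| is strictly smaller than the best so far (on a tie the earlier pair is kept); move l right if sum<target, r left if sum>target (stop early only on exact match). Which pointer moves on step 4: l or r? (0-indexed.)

r

l=0 r=10: -13+37=24 d=21 *, r--
l=0 r=9: -13+29=16 d=13 *, r--
l=0 r=8: -13+26=13 d=10 *, r--
l=0 r=7: -13+25=12 d=9 *, r--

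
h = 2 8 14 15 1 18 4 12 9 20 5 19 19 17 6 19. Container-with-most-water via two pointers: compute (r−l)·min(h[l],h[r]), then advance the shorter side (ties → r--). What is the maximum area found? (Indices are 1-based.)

max area = 182

[1,16] min(2,19)*15=30 best=30 * → l++
[2,16] min(8,19)*14=112 best=112 * → l++
[3,16] min(14,19)*13=182 best=182 * → l++
[4,16] min(15,19)*12=180 best=182 → l++
[5,16] min(1,19)*11=11 best=182 → l++
[6,16] min(18,19)*10=180 best=182 → l++
[7,16] min(4,19)*9=36 best=182 → l++
[8,16] min(12,19)*8=96 best=182 → l++
[9,16] min(9,19)*7=63 best=182 → l++
[10,16] min(20,19)*6=114 best=182 → r--
[10,15] min(20,6)*5=30 best=182 → r--
[10,14] min(20,17)*4=68 best=182 → r--
[10,13] min(20,19)*3=57 best=182 → r--
[10,12] min(20,19)*2=38 best=182 → r--
[10,11] min(20,5)*1=5 best=182 → r--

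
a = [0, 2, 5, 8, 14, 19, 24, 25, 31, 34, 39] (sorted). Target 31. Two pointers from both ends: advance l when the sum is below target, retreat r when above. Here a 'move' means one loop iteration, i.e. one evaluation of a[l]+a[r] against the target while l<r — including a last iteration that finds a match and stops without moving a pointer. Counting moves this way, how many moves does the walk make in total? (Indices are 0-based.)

3 moves

l=0 r=10: 0+39=39 >31, r--
l=0 r=9: 0+34=34 >31, r--
l=0 r=8: 0+31=31, found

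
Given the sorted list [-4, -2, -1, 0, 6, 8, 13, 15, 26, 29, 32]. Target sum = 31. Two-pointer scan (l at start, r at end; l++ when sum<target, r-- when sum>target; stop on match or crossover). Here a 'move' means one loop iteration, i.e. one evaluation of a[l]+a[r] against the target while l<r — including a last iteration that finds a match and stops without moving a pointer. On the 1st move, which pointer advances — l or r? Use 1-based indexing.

l=1 r=11: -4+32=28 <31, l++

l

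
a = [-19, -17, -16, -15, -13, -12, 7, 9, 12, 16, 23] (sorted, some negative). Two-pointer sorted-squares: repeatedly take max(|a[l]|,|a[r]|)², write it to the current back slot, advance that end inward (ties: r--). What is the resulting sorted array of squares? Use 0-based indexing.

[49, 81, 144, 144, 169, 225, 256, 256, 289, 361, 529]

l=0 r=10: |-19|<=|23| out[10]=529, r--
l=0 r=9: |-19|>|16| out[9]=361, l++
l=1 r=9: |-17|>|16| out[8]=289, l++
l=2 r=9: |-16|<=|16| out[7]=256, r--
l=2 r=8: |-16|>|12| out[6]=256, l++
l=3 r=8: |-15|>|12| out[5]=225, l++
l=4 r=8: |-13|>|12| out[4]=169, l++
l=5 r=8: |-12|<=|12| out[3]=144, r--
l=5 r=7: |-12|>|9| out[2]=144, l++
l=6 r=7: |7|<=|9| out[1]=81, r--
l=6 r=6: |7|<=|7| out[0]=49, r--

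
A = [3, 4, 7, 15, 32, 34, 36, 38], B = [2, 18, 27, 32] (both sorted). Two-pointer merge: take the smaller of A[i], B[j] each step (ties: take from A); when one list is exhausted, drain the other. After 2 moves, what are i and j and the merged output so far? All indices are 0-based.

[i=0,j=0] A[i]=3>B[j]=2 take 2 → j++
[i=0,j=1] A[i]=3<=B[j]=18 take 3 → i++

i=1, j=1, merged so far=[2, 3]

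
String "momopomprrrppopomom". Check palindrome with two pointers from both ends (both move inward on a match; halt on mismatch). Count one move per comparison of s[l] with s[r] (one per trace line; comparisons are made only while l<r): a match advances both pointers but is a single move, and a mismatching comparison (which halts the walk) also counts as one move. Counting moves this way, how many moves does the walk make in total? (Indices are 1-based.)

7 moves

l=1 r=19: 'm'=='m', l++,r--
l=2 r=18: 'o'=='o', l++,r--
l=3 r=17: 'm'=='m', l++,r--
l=4 r=16: 'o'=='o', l++,r--
l=5 r=15: 'p'=='p', l++,r--
l=6 r=14: 'o'=='o', l++,r--
l=7 r=13: 'm'!='p', stop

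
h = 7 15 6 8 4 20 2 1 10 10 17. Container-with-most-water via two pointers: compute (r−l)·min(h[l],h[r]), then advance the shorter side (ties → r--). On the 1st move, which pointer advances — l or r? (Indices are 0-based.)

l

l=0 r=10: min(7,17)*10=70 best=70 *, l++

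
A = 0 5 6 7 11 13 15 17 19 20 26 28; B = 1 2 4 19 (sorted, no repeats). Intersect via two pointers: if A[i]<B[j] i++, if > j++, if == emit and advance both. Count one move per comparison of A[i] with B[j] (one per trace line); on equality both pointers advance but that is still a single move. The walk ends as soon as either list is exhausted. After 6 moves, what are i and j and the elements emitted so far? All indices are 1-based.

i=4, j=4, emitted=[]

i=1 j=1: 0<1, i++
i=2 j=1: 5>1, j++
i=2 j=2: 5>2, j++
i=2 j=3: 5>4, j++
i=2 j=4: 5<19, i++
i=3 j=4: 6<19, i++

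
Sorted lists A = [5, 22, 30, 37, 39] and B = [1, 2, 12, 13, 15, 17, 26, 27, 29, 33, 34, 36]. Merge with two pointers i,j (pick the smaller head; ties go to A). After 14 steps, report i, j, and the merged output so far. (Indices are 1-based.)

[i=1,j=1] A[i]=5>B[j]=1 take 1 → j++
[i=1,j=2] A[i]=5>B[j]=2 take 2 → j++
[i=1,j=3] A[i]=5<=B[j]=12 take 5 → i++
[i=2,j=3] A[i]=22>B[j]=12 take 12 → j++
[i=2,j=4] A[i]=22>B[j]=13 take 13 → j++
[i=2,j=5] A[i]=22>B[j]=15 take 15 → j++
[i=2,j=6] A[i]=22>B[j]=17 take 17 → j++
[i=2,j=7] A[i]=22<=B[j]=26 take 22 → i++
[i=3,j=7] A[i]=30>B[j]=26 take 26 → j++
[i=3,j=8] A[i]=30>B[j]=27 take 27 → j++
[i=3,j=9] A[i]=30>B[j]=29 take 29 → j++
[i=3,j=10] A[i]=30<=B[j]=33 take 30 → i++
[i=4,j=10] A[i]=37>B[j]=33 take 33 → j++
[i=4,j=11] A[i]=37>B[j]=34 take 34 → j++

i=4, j=12, merged so far=[1, 2, 5, 12, 13, 15, 17, 22, 26, 27, 29, 30, 33, 34]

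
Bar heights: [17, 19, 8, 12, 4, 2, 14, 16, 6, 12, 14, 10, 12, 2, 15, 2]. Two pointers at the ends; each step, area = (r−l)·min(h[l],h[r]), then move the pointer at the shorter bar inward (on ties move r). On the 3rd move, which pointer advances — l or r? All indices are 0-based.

[0,15] min(17,2)*15=30 best=30 * → r--
[0,14] min(17,15)*14=210 best=210 * → r--
[0,13] min(17,2)*13=26 best=210 → r--

r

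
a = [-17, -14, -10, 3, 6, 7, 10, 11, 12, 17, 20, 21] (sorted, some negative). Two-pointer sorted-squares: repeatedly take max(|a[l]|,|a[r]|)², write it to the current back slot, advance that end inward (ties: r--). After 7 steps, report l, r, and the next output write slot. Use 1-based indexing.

[1,12] |-17|<=|21| out[12]=441 → r--
[1,11] |-17|<=|20| out[11]=400 → r--
[1,10] |-17|<=|17| out[10]=289 → r--
[1,9] |-17|>|12| out[9]=289 → l++
[2,9] |-14|>|12| out[8]=196 → l++
[3,9] |-10|<=|12| out[7]=144 → r--
[3,8] |-10|<=|11| out[6]=121 → r--

l=3, r=7, next write slot=5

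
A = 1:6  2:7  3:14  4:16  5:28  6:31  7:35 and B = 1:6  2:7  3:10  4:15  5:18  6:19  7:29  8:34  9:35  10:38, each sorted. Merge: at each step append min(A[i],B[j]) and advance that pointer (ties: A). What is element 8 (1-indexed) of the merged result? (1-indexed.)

merged[8] = 16

[i=1,j=1] A[i]=6<=B[j]=6 take 6 → i++
[i=2,j=1] A[i]=7>B[j]=6 take 6 → j++
[i=2,j=2] A[i]=7<=B[j]=7 take 7 → i++
[i=3,j=2] A[i]=14>B[j]=7 take 7 → j++
[i=3,j=3] A[i]=14>B[j]=10 take 10 → j++
[i=3,j=4] A[i]=14<=B[j]=15 take 14 → i++
[i=4,j=4] A[i]=16>B[j]=15 take 15 → j++
[i=4,j=5] A[i]=16<=B[j]=18 take 16 → i++
[i=5,j=5] A[i]=28>B[j]=18 take 18 → j++
[i=5,j=6] A[i]=28>B[j]=19 take 19 → j++
[i=5,j=7] A[i]=28<=B[j]=29 take 28 → i++
[i=6,j=7] A[i]=31>B[j]=29 take 29 → j++
[i=6,j=8] A[i]=31<=B[j]=34 take 31 → i++
[i=7,j=8] A[i]=35>B[j]=34 take 34 → j++
[i=7,j=9] A[i]=35<=B[j]=35 take 35 → i++
[i=8,j=9] A done, take B[j]=35 → j++
[i=8,j=10] A done, take B[j]=38 → j++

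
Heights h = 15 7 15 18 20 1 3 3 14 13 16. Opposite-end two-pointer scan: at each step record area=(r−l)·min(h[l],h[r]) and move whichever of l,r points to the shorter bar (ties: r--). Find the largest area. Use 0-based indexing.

max area = 150

l=0 r=10: min(15,16)*10=150 best=150 *, l++
l=1 r=10: min(7,16)*9=63 best=150, l++
l=2 r=10: min(15,16)*8=120 best=150, l++
l=3 r=10: min(18,16)*7=112 best=150, r--
l=3 r=9: min(18,13)*6=78 best=150, r--
l=3 r=8: min(18,14)*5=70 best=150, r--
l=3 r=7: min(18,3)*4=12 best=150, r--
l=3 r=6: min(18,3)*3=9 best=150, r--
l=3 r=5: min(18,1)*2=2 best=150, r--
l=3 r=4: min(18,20)*1=18 best=150, l++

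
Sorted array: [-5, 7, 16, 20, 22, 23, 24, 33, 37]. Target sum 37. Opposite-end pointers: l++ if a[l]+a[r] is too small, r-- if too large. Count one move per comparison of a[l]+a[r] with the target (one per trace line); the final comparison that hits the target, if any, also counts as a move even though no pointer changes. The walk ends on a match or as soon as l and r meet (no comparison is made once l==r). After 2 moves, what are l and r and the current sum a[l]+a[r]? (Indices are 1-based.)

l=2, r=8, sum=40

l=1 r=9: -5+37=32 <37, l++
l=2 r=9: 7+37=44 >37, r--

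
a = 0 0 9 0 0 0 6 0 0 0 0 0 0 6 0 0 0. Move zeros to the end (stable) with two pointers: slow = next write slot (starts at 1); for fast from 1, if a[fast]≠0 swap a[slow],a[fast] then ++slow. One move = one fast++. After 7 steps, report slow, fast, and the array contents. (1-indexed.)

slow=1 fast=1: a[fast]=0, fast++
slow=1 fast=2: a[fast]=0, fast++
slow=1 fast=3: a[fast]=9≠0 swap→a[1]=9, slow++,fast++
slow=2 fast=4: a[fast]=0, fast++
slow=2 fast=5: a[fast]=0, fast++
slow=2 fast=6: a[fast]=0, fast++
slow=2 fast=7: a[fast]=6≠0 swap→a[2]=6, slow++,fast++

slow=3, fast=8, a=[9, 6, 0, 0, 0, 0, 0, 0, 0, 0, 0, 0, 0, 6, 0, 0, 0]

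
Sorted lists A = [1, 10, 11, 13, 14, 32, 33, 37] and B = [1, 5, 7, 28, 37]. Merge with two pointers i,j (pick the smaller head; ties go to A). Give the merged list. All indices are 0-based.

[1, 1, 5, 7, 10, 11, 13, 14, 28, 32, 33, 37, 37]

i=0 j=0: A[i]=1<=B[j]=1 take 1, i++
i=1 j=0: A[i]=10>B[j]=1 take 1, j++
i=1 j=1: A[i]=10>B[j]=5 take 5, j++
i=1 j=2: A[i]=10>B[j]=7 take 7, j++
i=1 j=3: A[i]=10<=B[j]=28 take 10, i++
i=2 j=3: A[i]=11<=B[j]=28 take 11, i++
i=3 j=3: A[i]=13<=B[j]=28 take 13, i++
i=4 j=3: A[i]=14<=B[j]=28 take 14, i++
i=5 j=3: A[i]=32>B[j]=28 take 28, j++
i=5 j=4: A[i]=32<=B[j]=37 take 32, i++
i=6 j=4: A[i]=33<=B[j]=37 take 33, i++
i=7 j=4: A[i]=37<=B[j]=37 take 37, i++
i=8 j=4: A done, take B[j]=37, j++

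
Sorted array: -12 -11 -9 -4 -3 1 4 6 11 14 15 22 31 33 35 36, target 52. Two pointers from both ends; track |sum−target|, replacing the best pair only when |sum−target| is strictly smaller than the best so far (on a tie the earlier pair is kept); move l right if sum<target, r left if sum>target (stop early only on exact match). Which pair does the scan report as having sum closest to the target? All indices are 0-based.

pair (15, 36) with sum 51 (|Δ|=1)

l=0 r=15: -12+36=24 d=28 *, l++
l=1 r=15: -11+36=25 d=27 *, l++
l=2 r=15: -9+36=27 d=25 *, l++
l=3 r=15: -4+36=32 d=20 *, l++
l=4 r=15: -3+36=33 d=19 *, l++
l=5 r=15: 1+36=37 d=15 *, l++
l=6 r=15: 4+36=40 d=12 *, l++
l=7 r=15: 6+36=42 d=10 *, l++
l=8 r=15: 11+36=47 d=5 *, l++
l=9 r=15: 14+36=50 d=2 *, l++
l=10 r=15: 15+36=51 d=1 *, l++
l=11 r=15: 22+36=58 d=6, r--
l=11 r=14: 22+35=57 d=5, r--
l=11 r=13: 22+33=55 d=3, r--
l=11 r=12: 22+31=53 d=1, r--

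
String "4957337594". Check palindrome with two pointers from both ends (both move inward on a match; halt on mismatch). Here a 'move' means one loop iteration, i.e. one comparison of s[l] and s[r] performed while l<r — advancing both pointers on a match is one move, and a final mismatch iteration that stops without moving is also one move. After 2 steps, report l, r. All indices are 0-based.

[0,9] '4'=='4' → l++,r--
[1,8] '9'=='9' → l++,r--

l=2, r=7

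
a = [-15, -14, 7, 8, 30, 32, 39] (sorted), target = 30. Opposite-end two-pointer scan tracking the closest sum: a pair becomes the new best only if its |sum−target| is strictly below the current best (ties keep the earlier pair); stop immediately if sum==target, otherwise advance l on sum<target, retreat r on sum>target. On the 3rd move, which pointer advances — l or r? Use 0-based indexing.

r

[0,6] -15+39=24 d=6 * → l++
[1,6] -14+39=25 d=5 * → l++
[2,6] 7+39=46 d=16 → r--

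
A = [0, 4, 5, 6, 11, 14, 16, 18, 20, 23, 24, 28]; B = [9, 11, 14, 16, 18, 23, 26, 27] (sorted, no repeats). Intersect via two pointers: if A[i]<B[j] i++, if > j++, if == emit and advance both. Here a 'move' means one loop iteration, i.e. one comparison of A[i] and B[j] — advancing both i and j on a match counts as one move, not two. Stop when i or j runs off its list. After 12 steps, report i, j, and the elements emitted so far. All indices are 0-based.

[i=0,j=0] 0<9 → i++
[i=1,j=0] 4<9 → i++
[i=2,j=0] 5<9 → i++
[i=3,j=0] 6<9 → i++
[i=4,j=0] 11>9 → j++
[i=4,j=1] 11==11 emit → i++,j++
[i=5,j=2] 14==14 emit → i++,j++
[i=6,j=3] 16==16 emit → i++,j++
[i=7,j=4] 18==18 emit → i++,j++
[i=8,j=5] 20<23 → i++
[i=9,j=5] 23==23 emit → i++,j++
[i=10,j=6] 24<26 → i++

i=11, j=6, emitted=[11, 14, 16, 18, 23]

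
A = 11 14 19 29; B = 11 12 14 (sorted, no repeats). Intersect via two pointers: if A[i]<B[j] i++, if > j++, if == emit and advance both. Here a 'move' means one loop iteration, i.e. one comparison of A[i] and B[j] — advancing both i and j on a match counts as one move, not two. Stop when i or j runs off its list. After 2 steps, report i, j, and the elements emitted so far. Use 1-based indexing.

[i=1,j=1] 11==11 emit → i++,j++
[i=2,j=2] 14>12 → j++

i=2, j=3, emitted=[11]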